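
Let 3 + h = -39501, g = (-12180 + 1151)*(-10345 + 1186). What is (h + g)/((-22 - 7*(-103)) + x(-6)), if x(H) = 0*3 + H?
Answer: 33658369/231 ≈ 1.4571e+5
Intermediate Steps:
x(H) = H (x(H) = 0 + H = H)
g = 101014611 (g = -11029*(-9159) = 101014611)
h = -39504 (h = -3 - 39501 = -39504)
(h + g)/((-22 - 7*(-103)) + x(-6)) = (-39504 + 101014611)/((-22 - 7*(-103)) - 6) = 100975107/((-22 + 721) - 6) = 100975107/(699 - 6) = 100975107/693 = 100975107*(1/693) = 33658369/231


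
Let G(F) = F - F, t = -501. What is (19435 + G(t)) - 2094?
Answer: 17341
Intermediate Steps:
G(F) = 0
(19435 + G(t)) - 2094 = (19435 + 0) - 2094 = 19435 - 2094 = 17341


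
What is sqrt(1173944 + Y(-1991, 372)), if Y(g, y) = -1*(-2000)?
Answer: 2*sqrt(293986) ≈ 1084.4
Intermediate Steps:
Y(g, y) = 2000
sqrt(1173944 + Y(-1991, 372)) = sqrt(1173944 + 2000) = sqrt(1175944) = 2*sqrt(293986)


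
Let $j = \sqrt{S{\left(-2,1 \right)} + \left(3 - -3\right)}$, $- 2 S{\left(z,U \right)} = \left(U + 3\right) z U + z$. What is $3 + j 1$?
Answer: $3 + \sqrt{11} \approx 6.3166$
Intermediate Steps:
$S{\left(z,U \right)} = - \frac{z}{2} - \frac{U z \left(3 + U\right)}{2}$ ($S{\left(z,U \right)} = - \frac{\left(U + 3\right) z U + z}{2} = - \frac{\left(3 + U\right) z U + z}{2} = - \frac{z \left(3 + U\right) U + z}{2} = - \frac{U z \left(3 + U\right) + z}{2} = - \frac{z + U z \left(3 + U\right)}{2} = - \frac{z}{2} - \frac{U z \left(3 + U\right)}{2}$)
$j = \sqrt{11}$ ($j = \sqrt{\left(- \frac{1}{2}\right) \left(-2\right) \left(1 + 1^{2} + 3 \cdot 1\right) + \left(3 - -3\right)} = \sqrt{\left(- \frac{1}{2}\right) \left(-2\right) \left(1 + 1 + 3\right) + \left(3 + 3\right)} = \sqrt{\left(- \frac{1}{2}\right) \left(-2\right) 5 + 6} = \sqrt{5 + 6} = \sqrt{11} \approx 3.3166$)
$3 + j 1 = 3 + \sqrt{11} \cdot 1 = 3 + \sqrt{11}$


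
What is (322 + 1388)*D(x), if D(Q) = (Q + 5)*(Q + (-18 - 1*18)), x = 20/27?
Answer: -28036400/81 ≈ -3.4613e+5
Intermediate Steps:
x = 20/27 (x = 20*(1/27) = 20/27 ≈ 0.74074)
D(Q) = (-36 + Q)*(5 + Q) (D(Q) = (5 + Q)*(Q + (-18 - 18)) = (5 + Q)*(Q - 36) = (5 + Q)*(-36 + Q) = (-36 + Q)*(5 + Q))
(322 + 1388)*D(x) = (322 + 1388)*(-180 + (20/27)² - 31*20/27) = 1710*(-180 + 400/729 - 620/27) = 1710*(-147560/729) = -28036400/81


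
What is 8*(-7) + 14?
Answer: -42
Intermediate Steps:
8*(-7) + 14 = -56 + 14 = -42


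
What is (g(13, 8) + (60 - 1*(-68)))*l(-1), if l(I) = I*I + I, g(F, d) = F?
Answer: 0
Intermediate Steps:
l(I) = I + I² (l(I) = I² + I = I + I²)
(g(13, 8) + (60 - 1*(-68)))*l(-1) = (13 + (60 - 1*(-68)))*(-(1 - 1)) = (13 + (60 + 68))*(-1*0) = (13 + 128)*0 = 141*0 = 0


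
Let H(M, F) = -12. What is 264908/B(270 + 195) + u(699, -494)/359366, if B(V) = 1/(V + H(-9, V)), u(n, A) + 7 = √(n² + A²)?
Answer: 6160730647511/51338 + √732637/359366 ≈ 1.2000e+8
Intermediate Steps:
u(n, A) = -7 + √(A² + n²) (u(n, A) = -7 + √(n² + A²) = -7 + √(A² + n²))
B(V) = 1/(-12 + V) (B(V) = 1/(V - 12) = 1/(-12 + V))
264908/B(270 + 195) + u(699, -494)/359366 = 264908/(1/(-12 + (270 + 195))) + (-7 + √((-494)² + 699²))/359366 = 264908/(1/(-12 + 465)) + (-7 + √(244036 + 488601))*(1/359366) = 264908/(1/453) + (-7 + √732637)*(1/359366) = 264908/(1/453) + (-1/51338 + √732637/359366) = 264908*453 + (-1/51338 + √732637/359366) = 120003324 + (-1/51338 + √732637/359366) = 6160730647511/51338 + √732637/359366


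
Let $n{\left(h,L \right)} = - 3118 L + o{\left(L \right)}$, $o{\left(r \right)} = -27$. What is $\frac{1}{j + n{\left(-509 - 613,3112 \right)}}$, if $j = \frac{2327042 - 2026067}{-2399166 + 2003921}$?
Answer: $- \frac{79049}{767031716102} \approx -1.0306 \cdot 10^{-7}$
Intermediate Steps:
$n{\left(h,L \right)} = -27 - 3118 L$ ($n{\left(h,L \right)} = - 3118 L - 27 = -27 - 3118 L$)
$j = - \frac{60195}{79049}$ ($j = \frac{300975}{-395245} = 300975 \left(- \frac{1}{395245}\right) = - \frac{60195}{79049} \approx -0.76149$)
$\frac{1}{j + n{\left(-509 - 613,3112 \right)}} = \frac{1}{- \frac{60195}{79049} - 9703243} = \frac{1}{- \frac{767031716102}{79049}} = - \frac{79049}{767031716102}$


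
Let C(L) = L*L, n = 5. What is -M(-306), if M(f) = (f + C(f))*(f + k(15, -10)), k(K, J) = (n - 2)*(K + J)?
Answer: 27159030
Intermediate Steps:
C(L) = L²
k(K, J) = 3*J + 3*K (k(K, J) = (5 - 2)*(K + J) = 3*(J + K) = 3*J + 3*K)
M(f) = (15 + f)*(f + f²) (M(f) = (f + f²)*(f + (3*(-10) + 3*15)) = (f + f²)*(f + (-30 + 45)) = (f + f²)*(f + 15) = (f + f²)*(15 + f) = (15 + f)*(f + f²))
-M(-306) = -(-306)*(15 + (-306)² + 16*(-306)) = -(-306)*(15 + 93636 - 4896) = -(-306)*88755 = -1*(-27159030) = 27159030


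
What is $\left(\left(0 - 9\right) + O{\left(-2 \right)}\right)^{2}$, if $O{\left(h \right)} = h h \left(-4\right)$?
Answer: $625$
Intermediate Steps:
$O{\left(h \right)} = - 4 h^{2}$ ($O{\left(h \right)} = h^{2} \left(-4\right) = - 4 h^{2}$)
$\left(\left(0 - 9\right) + O{\left(-2 \right)}\right)^{2} = \left(\left(0 - 9\right) - 4 \left(-2\right)^{2}\right)^{2} = \left(-9 - 16\right)^{2} = \left(-25\right)^{2} = 625$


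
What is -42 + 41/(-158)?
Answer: -6677/158 ≈ -42.260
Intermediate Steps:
-42 + 41/(-158) = -42 - 1/158*41 = -42 - 41/158 = -6677/158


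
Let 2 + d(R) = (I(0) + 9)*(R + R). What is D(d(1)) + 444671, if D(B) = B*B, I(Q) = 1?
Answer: 444995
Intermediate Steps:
d(R) = -2 + 20*R (d(R) = -2 + (1 + 9)*(R + R) = -2 + 10*(2*R) = -2 + 20*R)
D(B) = B**2
D(d(1)) + 444671 = (-2 + 20*1)**2 + 444671 = (-2 + 20)**2 + 444671 = 18**2 + 444671 = 324 + 444671 = 444995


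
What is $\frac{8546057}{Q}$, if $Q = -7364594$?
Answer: $- \frac{8546057}{7364594} \approx -1.1604$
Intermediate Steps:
$\frac{8546057}{Q} = \frac{8546057}{-7364594} = 8546057 \left(- \frac{1}{7364594}\right) = - \frac{8546057}{7364594}$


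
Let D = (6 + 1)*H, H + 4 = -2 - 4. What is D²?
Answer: 4900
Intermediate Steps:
H = -10 (H = -4 + (-2 - 4) = -4 - 6 = -10)
D = -70 (D = (6 + 1)*(-10) = 7*(-10) = -70)
D² = (-70)² = 4900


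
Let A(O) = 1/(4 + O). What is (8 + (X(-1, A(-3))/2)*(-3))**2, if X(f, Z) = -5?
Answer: 961/4 ≈ 240.25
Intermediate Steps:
(8 + (X(-1, A(-3))/2)*(-3))**2 = (8 - 5/2*(-3))**2 = (8 + 15/2)**2 = (31/2)**2 = 961/4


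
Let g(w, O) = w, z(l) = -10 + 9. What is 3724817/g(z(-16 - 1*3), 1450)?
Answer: -3724817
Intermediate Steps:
z(l) = -1
3724817/g(z(-16 - 1*3), 1450) = 3724817/(-1) = 3724817*(-1) = -3724817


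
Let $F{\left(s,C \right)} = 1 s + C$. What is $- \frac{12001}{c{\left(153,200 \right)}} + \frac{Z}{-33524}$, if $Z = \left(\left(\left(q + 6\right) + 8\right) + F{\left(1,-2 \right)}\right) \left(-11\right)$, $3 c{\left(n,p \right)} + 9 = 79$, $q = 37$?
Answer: $- \frac{150865759}{293335} \approx -514.31$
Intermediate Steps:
$c{\left(n,p \right)} = \frac{70}{3}$ ($c{\left(n,p \right)} = -3 + \frac{1}{3} \cdot 79 = -3 + \frac{79}{3} = \frac{70}{3}$)
$F{\left(s,C \right)} = C + s$ ($F{\left(s,C \right)} = s + C = C + s$)
$Z = -550$ ($Z = \left(\left(\left(37 + 6\right) + 8\right) + \left(-2 + 1\right)\right) \left(-11\right) = \left(\left(43 + 8\right) - 1\right) \left(-11\right) = \left(51 - 1\right) \left(-11\right) = 50 \left(-11\right) = -550$)
$- \frac{12001}{c{\left(153,200 \right)}} + \frac{Z}{-33524} = - \frac{12001}{\frac{70}{3}} - \frac{550}{-33524} = \left(-12001\right) \frac{3}{70} - - \frac{275}{16762} = - \frac{36003}{70} + \frac{275}{16762} = - \frac{150865759}{293335}$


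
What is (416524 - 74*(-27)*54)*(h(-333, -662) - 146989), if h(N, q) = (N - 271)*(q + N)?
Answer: 238080144256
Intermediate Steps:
h(N, q) = (-271 + N)*(N + q)
(416524 - 74*(-27)*54)*(h(-333, -662) - 146989) = (416524 - 74*(-27)*54)*(((-333)² - 271*(-333) - 271*(-662) - 333*(-662)) - 146989) = (416524 + 1998*54)*((110889 + 90243 + 179402 + 220446) - 146989) = (416524 + 107892)*(600980 - 146989) = 524416*453991 = 238080144256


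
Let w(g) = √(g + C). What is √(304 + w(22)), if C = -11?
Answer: √(304 + √11) ≈ 17.530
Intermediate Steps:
w(g) = √(-11 + g) (w(g) = √(g - 11) = √(-11 + g))
√(304 + w(22)) = √(304 + √(-11 + 22)) = √(304 + √11)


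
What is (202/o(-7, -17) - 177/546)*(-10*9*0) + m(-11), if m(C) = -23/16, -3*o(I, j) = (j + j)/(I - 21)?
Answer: -23/16 ≈ -1.4375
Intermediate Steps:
o(I, j) = -2*j/(3*(-21 + I)) (o(I, j) = -(j + j)/(3*(I - 21)) = -2*j/(3*(-21 + I)))
m(C) = -23/16 (m(C) = -23*1/16 = -23/16)
(202/o(-7, -17) - 177/546)*(-10*9*0) + m(-11) = (202/((-2*(-17)/(-63 + 3*(-7)))) - 177/546)*(-10*9*0) - 23/16 = (202/((-2*(-17)/(-63 - 21))) - 177*1/546)*(-90*0) - 23/16 = (202/((-2*(-17)/(-84))) - 59/182)*0 - 23/16 = (202/((-2*(-17)*(-1/84))) - 59/182)*0 - 23/16 = (202/(-17/42) - 59/182)*0 - 23/16 = (202*(-42/17) - 59/182)*0 - 23/16 = (-8484/17 - 59/182)*0 - 23/16 = -1545091/3094*0 - 23/16 = 0 - 23/16 = -23/16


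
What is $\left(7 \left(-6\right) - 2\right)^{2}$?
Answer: $1936$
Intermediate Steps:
$\left(7 \left(-6\right) - 2\right)^{2} = \left(-42 - 2\right)^{2} = \left(-44\right)^{2} = 1936$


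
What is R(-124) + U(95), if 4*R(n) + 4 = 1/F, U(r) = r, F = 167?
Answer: 62793/668 ≈ 94.001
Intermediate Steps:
R(n) = -667/668 (R(n) = -1 + (¼)/167 = -1 + (¼)*(1/167) = -1 + 1/668 = -667/668)
R(-124) + U(95) = -667/668 + 95 = 62793/668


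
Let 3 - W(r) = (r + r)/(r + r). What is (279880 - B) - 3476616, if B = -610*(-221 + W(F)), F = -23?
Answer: -3330326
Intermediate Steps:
W(r) = 2 (W(r) = 3 - (r + r)/(r + r) = 3 - 2*r/(2*r) = 3 - 2*r*1/(2*r) = 3 - 1*1 = 3 - 1 = 2)
B = 133590 (B = -610*(-221 + 2) = -610*(-219) = 133590)
(279880 - B) - 3476616 = (279880 - 1*133590) - 3476616 = (279880 - 133590) - 3476616 = 146290 - 3476616 = -3330326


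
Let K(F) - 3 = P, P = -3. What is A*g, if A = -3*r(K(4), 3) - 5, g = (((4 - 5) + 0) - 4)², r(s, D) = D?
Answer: -350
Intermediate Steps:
K(F) = 0 (K(F) = 3 - 3 = 0)
g = 25 (g = ((-1 + 0) - 4)² = (-1 - 4)² = (-5)² = 25)
A = -14 (A = -3*3 - 5 = -9 - 5 = -14)
A*g = -14*25 = -350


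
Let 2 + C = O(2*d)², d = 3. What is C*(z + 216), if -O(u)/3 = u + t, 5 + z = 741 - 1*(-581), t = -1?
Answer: 341859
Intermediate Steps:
z = 1317 (z = -5 + (741 - 1*(-581)) = -5 + (741 + 581) = -5 + 1322 = 1317)
O(u) = 3 - 3*u (O(u) = -3*(u - 1) = -3*(-1 + u) = 3 - 3*u)
C = 223 (C = -2 + (3 - 6*3)² = -2 + (3 - 3*6)² = -2 + (3 - 18)² = -2 + (-15)² = -2 + 225 = 223)
C*(z + 216) = 223*(1317 + 216) = 223*1533 = 341859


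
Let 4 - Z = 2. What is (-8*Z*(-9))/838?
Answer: 72/419 ≈ 0.17184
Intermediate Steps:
Z = 2 (Z = 4 - 1*2 = 4 - 2 = 2)
(-8*Z*(-9))/838 = (-8*2*(-9))/838 = -16*(-9)*(1/838) = 144*(1/838) = 72/419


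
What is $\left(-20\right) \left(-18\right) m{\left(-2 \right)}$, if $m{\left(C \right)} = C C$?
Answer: $1440$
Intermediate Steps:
$m{\left(C \right)} = C^{2}$
$\left(-20\right) \left(-18\right) m{\left(-2 \right)} = \left(-20\right) \left(-18\right) \left(-2\right)^{2} = 360 \cdot 4 = 1440$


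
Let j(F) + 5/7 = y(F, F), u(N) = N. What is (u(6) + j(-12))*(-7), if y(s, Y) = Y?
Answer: 47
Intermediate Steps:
j(F) = -5/7 + F
(u(6) + j(-12))*(-7) = (6 + (-5/7 - 12))*(-7) = (6 - 89/7)*(-7) = -47/7*(-7) = 47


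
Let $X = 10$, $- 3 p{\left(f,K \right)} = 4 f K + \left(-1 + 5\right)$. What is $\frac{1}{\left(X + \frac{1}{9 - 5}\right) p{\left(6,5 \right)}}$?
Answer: $- \frac{3}{1271} \approx -0.0023603$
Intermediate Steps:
$p{\left(f,K \right)} = - \frac{4}{3} - \frac{4 K f}{3}$ ($p{\left(f,K \right)} = - \frac{4 f K + \left(-1 + 5\right)}{3} = - \frac{4 K f + 4}{3} = - \frac{4 + 4 K f}{3} = - \frac{4}{3} - \frac{4 K f}{3}$)
$\frac{1}{\left(X + \frac{1}{9 - 5}\right) p{\left(6,5 \right)}} = \frac{1}{\left(10 + \frac{1}{9 - 5}\right) \left(- \frac{4}{3} - \frac{20}{3} \cdot 6\right)} = \frac{1}{\left(10 + \frac{1}{4}\right) \left(- \frac{4}{3} - 40\right)} = \frac{1}{\left(10 + \frac{1}{4}\right) \left(- \frac{124}{3}\right)} = \frac{1}{\frac{41}{4} \left(- \frac{124}{3}\right)} = \frac{1}{- \frac{1271}{3}} = - \frac{3}{1271}$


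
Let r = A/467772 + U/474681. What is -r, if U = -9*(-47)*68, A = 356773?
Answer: -60936119407/74014160244 ≈ -0.82330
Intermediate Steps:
U = 28764 (U = 423*68 = 28764)
r = 60936119407/74014160244 (r = 356773/467772 + 28764/474681 = 356773*(1/467772) + 28764*(1/474681) = 356773/467772 + 9588/158227 = 60936119407/74014160244 ≈ 0.82330)
-r = -1*60936119407/74014160244 = -60936119407/74014160244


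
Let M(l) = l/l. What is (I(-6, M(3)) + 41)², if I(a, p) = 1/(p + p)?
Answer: 6889/4 ≈ 1722.3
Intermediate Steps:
M(l) = 1
I(a, p) = 1/(2*p)
(I(-6, M(3)) + 41)² = ((½)/1 + 41)² = ((½)*1 + 41)² = (½ + 41)² = (83/2)² = 6889/4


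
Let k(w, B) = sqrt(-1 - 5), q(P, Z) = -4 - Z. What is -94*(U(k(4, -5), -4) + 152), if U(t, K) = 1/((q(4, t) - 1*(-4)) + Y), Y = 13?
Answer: -2501622/175 - 94*I*sqrt(6)/175 ≈ -14295.0 - 1.3157*I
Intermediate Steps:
k(w, B) = I*sqrt(6) (k(w, B) = sqrt(-6) = I*sqrt(6))
U(t, K) = 1/(13 - t) (U(t, K) = 1/(((-4 - t) - 1*(-4)) + 13) = 1/(((-4 - t) + 4) + 13) = 1/(-t + 13) = 1/(13 - t))
-94*(U(k(4, -5), -4) + 152) = -94*(-1/(-13 + I*sqrt(6)) + 152) = -94*(152 - 1/(-13 + I*sqrt(6))) = -14288 + 94/(-13 + I*sqrt(6))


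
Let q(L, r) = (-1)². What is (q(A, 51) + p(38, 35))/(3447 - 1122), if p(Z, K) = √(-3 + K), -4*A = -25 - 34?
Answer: 1/2325 + 4*√2/2325 ≈ 0.0028632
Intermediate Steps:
A = 59/4 (A = -(-25 - 34)/4 = -¼*(-59) = 59/4 ≈ 14.750)
q(L, r) = 1
(q(A, 51) + p(38, 35))/(3447 - 1122) = (1 + √(-3 + 35))/(3447 - 1122) = (1 + √32)/2325 = (1 + 4*√2)*(1/2325) = 1/2325 + 4*√2/2325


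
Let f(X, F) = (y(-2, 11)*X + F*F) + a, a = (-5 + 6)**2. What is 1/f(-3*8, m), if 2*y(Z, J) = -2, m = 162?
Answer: 1/26269 ≈ 3.8068e-5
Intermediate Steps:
y(Z, J) = -1 (y(Z, J) = (1/2)*(-2) = -1)
a = 1 (a = 1**2 = 1)
f(X, F) = 1 + F**2 - X (f(X, F) = (-X + F*F) + 1 = (-X + F**2) + 1 = (F**2 - X) + 1 = 1 + F**2 - X)
1/f(-3*8, m) = 1/(1 + 162**2 - (-3)*8) = 1/(1 + 26244 - 1*(-24)) = 1/(1 + 26244 + 24) = 1/26269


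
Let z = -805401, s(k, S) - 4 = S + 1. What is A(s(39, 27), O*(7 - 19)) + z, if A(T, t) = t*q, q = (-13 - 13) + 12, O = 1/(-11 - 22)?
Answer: -8859467/11 ≈ -8.0541e+5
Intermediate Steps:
s(k, S) = 5 + S (s(k, S) = 4 + (S + 1) = 4 + (1 + S) = 5 + S)
O = -1/33 (O = 1/(-33) = -1/33 ≈ -0.030303)
q = -14 (q = -26 + 12 = -14)
A(T, t) = -14*t (A(T, t) = t*(-14) = -14*t)
A(s(39, 27), O*(7 - 19)) + z = -(-14)*(7 - 19)/33 - 805401 = -(-14)*(-12)/33 - 805401 = -14*4/11 - 805401 = -56/11 - 805401 = -8859467/11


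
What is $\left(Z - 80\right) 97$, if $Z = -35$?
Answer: $-11155$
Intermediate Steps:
$\left(Z - 80\right) 97 = \left(-35 - 80\right) 97 = \left(-115\right) 97 = -11155$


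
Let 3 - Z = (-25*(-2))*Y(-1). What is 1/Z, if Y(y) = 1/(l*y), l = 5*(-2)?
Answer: -½ ≈ -0.50000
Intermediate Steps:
l = -10
Y(y) = -1/(10*y) (Y(y) = 1/((-10)*y) = -1/(10*y))
Z = -2 (Z = 3 - (-25*(-2))*(-⅒/(-1)) = 3 - 50*(-⅒*(-1)) = 3 - 50/10 = 3 - 1*5 = 3 - 5 = -2)
1/Z = 1/(-2) = -½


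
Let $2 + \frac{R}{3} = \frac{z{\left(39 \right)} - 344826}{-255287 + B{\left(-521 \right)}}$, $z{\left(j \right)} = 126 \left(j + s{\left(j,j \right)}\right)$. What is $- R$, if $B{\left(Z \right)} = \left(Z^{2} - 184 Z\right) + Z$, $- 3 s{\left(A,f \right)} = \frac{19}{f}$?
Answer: $\frac{21954132}{1449461} \approx 15.146$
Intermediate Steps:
$s{\left(A,f \right)} = - \frac{19}{3 f}$ ($s{\left(A,f \right)} = - \frac{19 \frac{1}{f}}{3} = - \frac{19}{3 f}$)
$B{\left(Z \right)} = Z^{2} - 183 Z$
$z{\left(j \right)} = - \frac{798}{j} + 126 j$ ($z{\left(j \right)} = 126 \left(j - \frac{19}{3 j}\right) = - \frac{798}{j} + 126 j$)
$R = - \frac{21954132}{1449461}$ ($R = -6 + 3 \frac{\left(- \frac{798}{39} + 126 \cdot 39\right) - 344826}{-255287 - 521 \left(-183 - 521\right)} = -6 + 3 \frac{\left(\left(-798\right) \frac{1}{39} + 4914\right) - 344826}{-255287 - -366784} = -6 + 3 \frac{\left(- \frac{266}{13} + 4914\right) - 344826}{-255287 + 366784} = -6 + 3 \frac{\frac{63616}{13} - 344826}{111497} = -6 + 3 \left(\left(- \frac{4419122}{13}\right) \frac{1}{111497}\right) = -6 + 3 \left(- \frac{4419122}{1449461}\right) = -6 - \frac{13257366}{1449461} = - \frac{21954132}{1449461} \approx -15.146$)
$- R = \left(-1\right) \left(- \frac{21954132}{1449461}\right) = \frac{21954132}{1449461}$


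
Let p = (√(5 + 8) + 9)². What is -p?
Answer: -(9 + √13)² ≈ -158.90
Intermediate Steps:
p = (9 + √13)² (p = (√13 + 9)² = (9 + √13)² ≈ 158.90)
-p = -(9 + √13)²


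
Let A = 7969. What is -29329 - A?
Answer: -37298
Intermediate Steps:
-29329 - A = -29329 - 1*7969 = -29329 - 7969 = -37298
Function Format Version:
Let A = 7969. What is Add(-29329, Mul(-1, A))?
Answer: -37298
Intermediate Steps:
Add(-29329, Mul(-1, A)) = Add(-29329, Mul(-1, 7969)) = Add(-29329, -7969) = -37298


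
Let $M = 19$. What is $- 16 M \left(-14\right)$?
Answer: $4256$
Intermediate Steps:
$- 16 M \left(-14\right) = \left(-16\right) 19 \left(-14\right) = \left(-304\right) \left(-14\right) = 4256$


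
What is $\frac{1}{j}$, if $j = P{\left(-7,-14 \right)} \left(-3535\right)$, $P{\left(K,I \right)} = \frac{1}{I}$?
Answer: $\frac{2}{505} \approx 0.0039604$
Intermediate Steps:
$j = \frac{505}{2}$ ($j = \frac{1}{-14} \left(-3535\right) = \left(- \frac{1}{14}\right) \left(-3535\right) = \frac{505}{2} \approx 252.5$)
$\frac{1}{j} = \frac{1}{\frac{505}{2}} = \frac{2}{505}$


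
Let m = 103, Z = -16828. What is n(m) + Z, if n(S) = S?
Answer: -16725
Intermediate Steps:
n(m) + Z = 103 - 16828 = -16725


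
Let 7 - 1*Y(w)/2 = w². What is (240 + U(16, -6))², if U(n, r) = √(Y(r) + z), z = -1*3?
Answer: (240 + I*√61)² ≈ 57539.0 + 3748.9*I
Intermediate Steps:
Y(w) = 14 - 2*w²
z = -3
U(n, r) = √(11 - 2*r²) (U(n, r) = √((14 - 2*r²) - 3) = √(11 - 2*r²))
(240 + U(16, -6))² = (240 + √(11 - 2*(-6)²))² = (240 + √(11 - 2*36))² = (240 + √(11 - 72))² = (240 + √(-61))² = (240 + I*√61)²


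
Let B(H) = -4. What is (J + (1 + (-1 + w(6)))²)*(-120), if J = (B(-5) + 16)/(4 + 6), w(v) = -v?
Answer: -4464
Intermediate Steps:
J = 6/5 (J = (-4 + 16)/(4 + 6) = 12/10 = 12*(⅒) = 6/5 ≈ 1.2000)
(J + (1 + (-1 + w(6)))²)*(-120) = (6/5 + (1 + (-1 - 1*6))²)*(-120) = (6/5 + (1 + (-1 - 6))²)*(-120) = (6/5 + (1 - 7)²)*(-120) = (6/5 + (-6)²)*(-120) = (6/5 + 36)*(-120) = (186/5)*(-120) = -4464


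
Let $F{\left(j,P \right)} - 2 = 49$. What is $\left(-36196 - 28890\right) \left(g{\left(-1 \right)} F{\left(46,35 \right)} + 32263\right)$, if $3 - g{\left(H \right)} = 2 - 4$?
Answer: $-2116466548$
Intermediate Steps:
$F{\left(j,P \right)} = 51$ ($F{\left(j,P \right)} = 2 + 49 = 51$)
$g{\left(H \right)} = 5$ ($g{\left(H \right)} = 3 - \left(2 - 4\right) = 3 - -2 = 3 + 2 = 5$)
$\left(-36196 - 28890\right) \left(g{\left(-1 \right)} F{\left(46,35 \right)} + 32263\right) = \left(-36196 - 28890\right) \left(5 \cdot 51 + 32263\right) = - 65086 \left(255 + 32263\right) = \left(-65086\right) 32518 = -2116466548$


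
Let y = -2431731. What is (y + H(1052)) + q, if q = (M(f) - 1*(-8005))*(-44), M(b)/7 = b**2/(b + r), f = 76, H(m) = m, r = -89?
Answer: -34398679/13 ≈ -2.6461e+6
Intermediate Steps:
M(b) = 7*b**2/(-89 + b) (M(b) = 7*(b**2/(b - 89)) = 7*(b**2/(-89 + b)) = 7*b**2/(-89 + b))
q = -2799852/13 (q = (7*76**2/(-89 + 76) - 1*(-8005))*(-44) = (7*5776/(-13) + 8005)*(-44) = (7*5776*(-1/13) + 8005)*(-44) = (-40432/13 + 8005)*(-44) = (63633/13)*(-44) = -2799852/13 ≈ -2.1537e+5)
(y + H(1052)) + q = (-2431731 + 1052) - 2799852/13 = -2430679 - 2799852/13 = -34398679/13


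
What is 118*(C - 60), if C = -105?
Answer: -19470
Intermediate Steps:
118*(C - 60) = 118*(-105 - 60) = 118*(-165) = -19470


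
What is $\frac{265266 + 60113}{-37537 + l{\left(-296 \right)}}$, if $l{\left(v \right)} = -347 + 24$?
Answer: $- \frac{325379}{37860} \approx -8.5943$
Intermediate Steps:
$l{\left(v \right)} = -323$
$\frac{265266 + 60113}{-37537 + l{\left(-296 \right)}} = \frac{265266 + 60113}{-37537 - 323} = \frac{325379}{-37860} = 325379 \left(- \frac{1}{37860}\right) = - \frac{325379}{37860}$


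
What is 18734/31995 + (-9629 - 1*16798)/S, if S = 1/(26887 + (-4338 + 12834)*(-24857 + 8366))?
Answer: 118442652399399119/31995 ≈ 3.7019e+12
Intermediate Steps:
S = -1/140080649 (S = 1/(26887 + 8496*(-16491)) = 1/(26887 - 140107536) = 1/(-140080649) = -1/140080649 ≈ -7.1387e-9)
18734/31995 + (-9629 - 1*16798)/S = 18734/31995 + (-9629 - 1*16798)/(-1/140080649) = 18734*(1/31995) + (-9629 - 16798)*(-140080649) = 18734/31995 - 26427*(-140080649) = 18734/31995 + 3701911311123 = 118442652399399119/31995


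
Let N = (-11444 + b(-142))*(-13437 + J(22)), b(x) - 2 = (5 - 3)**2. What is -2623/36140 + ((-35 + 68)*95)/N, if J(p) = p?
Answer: -2117693899/29186049620 ≈ -0.072558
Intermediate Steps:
b(x) = 6 (b(x) = 2 + (5 - 3)**2 = 2 + 2**2 = 2 + 4 = 6)
N = 153440770 (N = (-11444 + 6)*(-13437 + 22) = -11438*(-13415) = 153440770)
-2623/36140 + ((-35 + 68)*95)/N = -2623/36140 + ((-35 + 68)*95)/153440770 = -2623*1/36140 + (33*95)*(1/153440770) = -2623/36140 + 3135*(1/153440770) = -2623/36140 + 33/1615166 = -2117693899/29186049620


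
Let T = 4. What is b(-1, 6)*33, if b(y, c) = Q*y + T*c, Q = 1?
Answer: 759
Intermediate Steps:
b(y, c) = y + 4*c (b(y, c) = 1*y + 4*c = y + 4*c)
b(-1, 6)*33 = (-1 + 4*6)*33 = (-1 + 24)*33 = 23*33 = 759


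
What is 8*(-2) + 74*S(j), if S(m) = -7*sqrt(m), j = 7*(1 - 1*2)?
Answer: -16 - 518*I*sqrt(7) ≈ -16.0 - 1370.5*I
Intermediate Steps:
j = -7 (j = 7*(1 - 2) = 7*(-1) = -7)
8*(-2) + 74*S(j) = 8*(-2) + 74*(-7*I*sqrt(7)) = -16 + 74*(-7*I*sqrt(7)) = -16 - 518*I*sqrt(7)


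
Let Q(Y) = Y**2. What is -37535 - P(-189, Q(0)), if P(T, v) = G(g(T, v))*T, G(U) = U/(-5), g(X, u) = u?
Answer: -37535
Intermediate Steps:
G(U) = -U/5 (G(U) = U*(-1/5) = -U/5)
P(T, v) = -T*v/5 (P(T, v) = (-v/5)*T = -T*v/5)
-37535 - P(-189, Q(0)) = -37535 - (-1)*(-189)*0**2/5 = -37535 - (-1)*(-189)*0/5 = -37535 - 1*0 = -37535 + 0 = -37535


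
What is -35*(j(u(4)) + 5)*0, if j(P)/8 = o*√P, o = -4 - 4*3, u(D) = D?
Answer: 0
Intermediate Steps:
o = -16 (o = -4 - 12 = -16)
j(P) = -128*√P (j(P) = 8*(-16*√P) = -128*√P)
-35*(j(u(4)) + 5)*0 = -35*(-128*√4 + 5)*0 = -35*(-128*2 + 5)*0 = -35*(-256 + 5)*0 = -(-8785)*0 = -35*0 = 0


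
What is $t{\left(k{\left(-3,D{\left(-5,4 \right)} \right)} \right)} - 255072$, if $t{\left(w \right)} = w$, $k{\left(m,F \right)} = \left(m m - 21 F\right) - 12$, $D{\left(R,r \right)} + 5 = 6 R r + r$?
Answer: $-252534$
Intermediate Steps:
$D{\left(R,r \right)} = -5 + r + 6 R r$ ($D{\left(R,r \right)} = -5 + \left(6 R r + r\right) = -5 + \left(r + 6 R r\right) = -5 + r + 6 R r$)
$k{\left(m,F \right)} = -12 + m^{2} - 21 F$ ($k{\left(m,F \right)} = \left(m^{2} - 21 F\right) - 12 = -12 + m^{2} - 21 F$)
$t{\left(k{\left(-3,D{\left(-5,4 \right)} \right)} \right)} - 255072 = \left(-12 + \left(-3\right)^{2} - 21 \left(-5 + 4 + 6 \left(-5\right) 4\right)\right) - 255072 = \left(-12 + 9 - 21 \left(-5 + 4 - 120\right)\right) - 255072 = \left(-12 + 9 - -2541\right) - 255072 = \left(-12 + 9 + 2541\right) - 255072 = 2538 - 255072 = -252534$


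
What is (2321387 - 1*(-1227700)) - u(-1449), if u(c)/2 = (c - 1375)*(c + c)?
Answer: -12818817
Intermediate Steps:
u(c) = 4*c*(-1375 + c) (u(c) = 2*((c - 1375)*(c + c)) = 2*((-1375 + c)*(2*c)) = 2*(2*c*(-1375 + c)) = 4*c*(-1375 + c))
(2321387 - 1*(-1227700)) - u(-1449) = (2321387 - 1*(-1227700)) - 4*(-1449)*(-1375 - 1449) = (2321387 + 1227700) - 4*(-1449)*(-2824) = 3549087 - 1*16367904 = 3549087 - 16367904 = -12818817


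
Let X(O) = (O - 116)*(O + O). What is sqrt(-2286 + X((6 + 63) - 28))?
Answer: 2*I*sqrt(2109) ≈ 91.848*I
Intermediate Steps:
X(O) = 2*O*(-116 + O) (X(O) = (-116 + O)*(2*O) = 2*O*(-116 + O))
sqrt(-2286 + X((6 + 63) - 28)) = sqrt(-2286 + 2*((6 + 63) - 28)*(-116 + ((6 + 63) - 28))) = sqrt(-2286 + 2*(69 - 28)*(-116 + (69 - 28))) = sqrt(-2286 + 2*41*(-116 + 41)) = sqrt(-2286 + 2*41*(-75)) = sqrt(-2286 - 6150) = sqrt(-8436) = 2*I*sqrt(2109)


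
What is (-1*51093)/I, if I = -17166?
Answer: 17031/5722 ≈ 2.9764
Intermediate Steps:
(-1*51093)/I = -1*51093/(-17166) = -51093*(-1/17166) = 17031/5722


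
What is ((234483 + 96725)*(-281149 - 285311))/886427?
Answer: -187616083680/886427 ≈ -2.1165e+5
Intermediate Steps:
((234483 + 96725)*(-281149 - 285311))/886427 = (331208*(-566460))*(1/886427) = -187616083680*1/886427 = -187616083680/886427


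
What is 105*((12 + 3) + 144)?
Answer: 16695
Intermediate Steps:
105*((12 + 3) + 144) = 105*(15 + 144) = 105*159 = 16695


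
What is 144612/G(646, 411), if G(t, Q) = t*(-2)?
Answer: -36153/323 ≈ -111.93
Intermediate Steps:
G(t, Q) = -2*t
144612/G(646, 411) = 144612/((-2*646)) = 144612/(-1292) = 144612*(-1/1292) = -36153/323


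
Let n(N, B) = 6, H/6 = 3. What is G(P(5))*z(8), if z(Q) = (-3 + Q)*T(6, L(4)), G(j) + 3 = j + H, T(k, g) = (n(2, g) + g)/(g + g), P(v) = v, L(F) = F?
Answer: 125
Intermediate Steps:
H = 18 (H = 6*3 = 18)
T(k, g) = (6 + g)/(2*g) (T(k, g) = (6 + g)/(g + g) = (6 + g)/((2*g)) = (6 + g)*(1/(2*g)) = (6 + g)/(2*g))
G(j) = 15 + j (G(j) = -3 + (j + 18) = -3 + (18 + j) = 15 + j)
z(Q) = -15/4 + 5*Q/4 (z(Q) = (-3 + Q)*((1/2)*(6 + 4)/4) = (-3 + Q)*((1/2)*(1/4)*10) = (-3 + Q)*(5/4) = -15/4 + 5*Q/4)
G(P(5))*z(8) = (15 + 5)*(-15/4 + (5/4)*8) = 20*(-15/4 + 10) = 20*(25/4) = 125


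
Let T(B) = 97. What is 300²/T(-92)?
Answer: 90000/97 ≈ 927.83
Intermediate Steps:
300²/T(-92) = 300²/97 = 90000*(1/97) = 90000/97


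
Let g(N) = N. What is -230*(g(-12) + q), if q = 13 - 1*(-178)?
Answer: -41170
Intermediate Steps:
q = 191 (q = 13 + 178 = 191)
-230*(g(-12) + q) = -230*(-12 + 191) = -230*179 = -41170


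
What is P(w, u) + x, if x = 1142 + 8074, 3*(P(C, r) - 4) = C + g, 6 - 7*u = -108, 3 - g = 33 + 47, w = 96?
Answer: 27679/3 ≈ 9226.3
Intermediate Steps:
g = -77 (g = 3 - (33 + 47) = 3 - 1*80 = 3 - 80 = -77)
u = 114/7 (u = 6/7 - 1/7*(-108) = 6/7 + 108/7 = 114/7 ≈ 16.286)
P(C, r) = -65/3 + C/3 (P(C, r) = 4 + (C - 77)/3 = 4 + (-77 + C)/3 = 4 + (-77/3 + C/3) = -65/3 + C/3)
x = 9216
P(w, u) + x = (-65/3 + (1/3)*96) + 9216 = (-65/3 + 32) + 9216 = 31/3 + 9216 = 27679/3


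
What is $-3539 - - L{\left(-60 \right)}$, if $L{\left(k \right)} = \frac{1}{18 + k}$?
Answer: $- \frac{148639}{42} \approx -3539.0$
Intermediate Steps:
$-3539 - - L{\left(-60 \right)} = -3539 - - \frac{1}{18 - 60} = -3539 - - \frac{1}{-42} = -3539 - \left(-1\right) \left(- \frac{1}{42}\right) = -3539 - \frac{1}{42} = - \frac{148639}{42}$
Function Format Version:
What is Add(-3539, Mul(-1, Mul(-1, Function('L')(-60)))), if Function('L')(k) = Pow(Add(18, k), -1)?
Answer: Rational(-148639, 42) ≈ -3539.0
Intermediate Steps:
Add(-3539, Mul(-1, Mul(-1, Function('L')(-60)))) = Add(-3539, Mul(-1, Mul(-1, Pow(Add(18, -60), -1)))) = Add(-3539, Mul(-1, Mul(-1, Pow(-42, -1)))) = Add(-3539, Mul(-1, Mul(-1, Rational(-1, 42)))) = Add(-3539, Mul(-1, Rational(1, 42))) = Add(-3539, Rational(-1, 42)) = Rational(-148639, 42)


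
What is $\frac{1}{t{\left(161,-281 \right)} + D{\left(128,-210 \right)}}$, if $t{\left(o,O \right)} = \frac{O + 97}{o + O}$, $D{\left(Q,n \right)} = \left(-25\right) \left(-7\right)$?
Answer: $\frac{15}{2648} \approx 0.0056647$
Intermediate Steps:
$D{\left(Q,n \right)} = 175$
$t{\left(o,O \right)} = \frac{97 + O}{O + o}$
$\frac{1}{t{\left(161,-281 \right)} + D{\left(128,-210 \right)}} = \frac{1}{\frac{97 - 281}{-281 + 161} + 175} = \frac{1}{\frac{1}{-120} \left(-184\right) + 175} = \frac{1}{\left(- \frac{1}{120}\right) \left(-184\right) + 175} = \frac{1}{\frac{23}{15} + 175} = \frac{1}{\frac{2648}{15}} = \frac{15}{2648}$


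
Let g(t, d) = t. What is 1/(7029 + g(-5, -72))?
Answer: 1/7024 ≈ 0.00014237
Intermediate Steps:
1/(7029 + g(-5, -72)) = 1/(7029 - 5) = 1/7024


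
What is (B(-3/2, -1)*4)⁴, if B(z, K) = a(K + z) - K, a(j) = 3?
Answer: 65536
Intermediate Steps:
B(z, K) = 3 - K
(B(-3/2, -1)*4)⁴ = ((3 - 1*(-1))*4)⁴ = ((3 + 1)*4)⁴ = (4*4)⁴ = 16⁴ = 65536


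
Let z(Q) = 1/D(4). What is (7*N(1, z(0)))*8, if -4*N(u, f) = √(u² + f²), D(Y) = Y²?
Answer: -7*√257/8 ≈ -14.027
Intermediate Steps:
z(Q) = 1/16 (z(Q) = 1/(4²) = 1/16)
N(u, f) = -√(f² + u²)/4 (N(u, f) = -√(u² + f²)/4 = -√(f² + u²)/4)
(7*N(1, z(0)))*8 = (7*(-√((1/16)² + 1²)/4))*8 = (7*(-√(1/256 + 1)/4))*8 = (7*(-√257/64))*8 = -7*√257/64*8 = -7*√257/8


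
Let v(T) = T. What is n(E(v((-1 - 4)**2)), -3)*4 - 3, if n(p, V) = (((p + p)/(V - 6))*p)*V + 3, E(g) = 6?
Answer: 105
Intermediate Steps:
n(p, V) = 3 + 2*V*p**2/(-6 + V) (n(p, V) = (((2*p)/(-6 + V))*p)*V + 3 = ((2*p/(-6 + V))*p)*V + 3 = (2*p**2/(-6 + V))*V + 3 = 2*V*p**2/(-6 + V) + 3 = 3 + 2*V*p**2/(-6 + V))
n(E(v((-1 - 4)**2)), -3)*4 - 3 = ((-18 + 3*(-3) + 2*(-3)*6**2)/(-6 - 3))*4 - 3 = ((-18 - 9 + 2*(-3)*36)/(-9))*4 - 3 = -(-18 - 9 - 216)/9*4 - 3 = -1/9*(-243)*4 - 3 = 27*4 - 3 = 108 - 3 = 105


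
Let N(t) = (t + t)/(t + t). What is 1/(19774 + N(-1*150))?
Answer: 1/19775 ≈ 5.0569e-5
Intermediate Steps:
N(t) = 1 (N(t) = (2*t)/((2*t)) = (2*t)*(1/(2*t)) = 1)
1/(19774 + N(-1*150)) = 1/(19774 + 1) = 1/19775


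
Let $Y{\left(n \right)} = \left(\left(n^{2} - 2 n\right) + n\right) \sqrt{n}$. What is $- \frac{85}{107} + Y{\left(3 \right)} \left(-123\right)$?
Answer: $- \frac{85}{107} - 738 \sqrt{3} \approx -1279.0$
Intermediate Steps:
$Y{\left(n \right)} = \sqrt{n} \left(n^{2} - n\right)$ ($Y{\left(n \right)} = \left(n^{2} - n\right) \sqrt{n} = \sqrt{n} \left(n^{2} - n\right)$)
$- \frac{85}{107} + Y{\left(3 \right)} \left(-123\right) = - \frac{85}{107} + 3^{\frac{3}{2}} \left(-1 + 3\right) \left(-123\right) = \left(-85\right) \frac{1}{107} + 3 \sqrt{3} \cdot 2 \left(-123\right) = - \frac{85}{107} + 6 \sqrt{3} \left(-123\right) = - \frac{85}{107} - 738 \sqrt{3}$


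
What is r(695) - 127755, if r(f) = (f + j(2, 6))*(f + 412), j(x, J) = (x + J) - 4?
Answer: 646038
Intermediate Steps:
j(x, J) = -4 + J + x (j(x, J) = (J + x) - 4 = -4 + J + x)
r(f) = (4 + f)*(412 + f) (r(f) = (f + (-4 + 6 + 2))*(f + 412) = (f + 4)*(412 + f) = (4 + f)*(412 + f))
r(695) - 127755 = (1648 + 695² + 416*695) - 127755 = (1648 + 483025 + 289120) - 127755 = 773793 - 127755 = 646038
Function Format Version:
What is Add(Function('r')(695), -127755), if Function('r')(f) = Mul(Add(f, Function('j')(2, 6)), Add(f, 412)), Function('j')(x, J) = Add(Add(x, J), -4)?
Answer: 646038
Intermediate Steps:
Function('j')(x, J) = Add(-4, J, x) (Function('j')(x, J) = Add(Add(J, x), -4) = Add(-4, J, x))
Function('r')(f) = Mul(Add(4, f), Add(412, f)) (Function('r')(f) = Mul(Add(f, Add(-4, 6, 2)), Add(f, 412)) = Mul(Add(f, 4), Add(412, f)) = Mul(Add(4, f), Add(412, f)))
Add(Function('r')(695), -127755) = Add(Add(1648, Pow(695, 2), Mul(416, 695)), -127755) = Add(Add(1648, 483025, 289120), -127755) = Add(773793, -127755) = 646038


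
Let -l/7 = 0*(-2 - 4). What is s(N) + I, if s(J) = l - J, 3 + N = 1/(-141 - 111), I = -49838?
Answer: -12558419/252 ≈ -49835.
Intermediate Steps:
N = -757/252 (N = -3 + 1/(-141 - 111) = -3 + 1/(-252) = -3 - 1/252 = -757/252 ≈ -3.0040)
l = 0 (l = -0*(-2 - 4) = -0*(-6) = -7*0 = 0)
s(J) = -J (s(J) = 0 - J = -J)
s(N) + I = -1*(-757/252) - 49838 = 757/252 - 49838 = -12558419/252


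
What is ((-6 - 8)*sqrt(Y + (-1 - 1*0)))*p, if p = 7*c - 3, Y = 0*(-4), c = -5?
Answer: 532*I ≈ 532.0*I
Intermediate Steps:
Y = 0
p = -38 (p = 7*(-5) - 3 = -35 - 3 = -38)
((-6 - 8)*sqrt(Y + (-1 - 1*0)))*p = ((-6 - 8)*sqrt(0 + (-1 - 1*0)))*(-38) = -14*sqrt(0 + (-1 + 0))*(-38) = -14*sqrt(0 - 1)*(-38) = -14*I*(-38) = 532*I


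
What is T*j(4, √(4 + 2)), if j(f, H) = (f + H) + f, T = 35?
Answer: 280 + 35*√6 ≈ 365.73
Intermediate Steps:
j(f, H) = H + 2*f (j(f, H) = (H + f) + f = H + 2*f)
T*j(4, √(4 + 2)) = 35*(√(4 + 2) + 2*4) = 35*(√6 + 8) = 35*(8 + √6) = 280 + 35*√6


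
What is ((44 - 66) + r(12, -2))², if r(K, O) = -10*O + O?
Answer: 16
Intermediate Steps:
r(K, O) = -9*O
((44 - 66) + r(12, -2))² = ((44 - 66) - 9*(-2))² = (-22 + 18)² = (-4)² = 16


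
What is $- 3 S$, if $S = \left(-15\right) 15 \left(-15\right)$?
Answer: $-10125$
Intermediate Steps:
$S = 3375$ ($S = \left(-225\right) \left(-15\right) = 3375$)
$- 3 S = \left(-3\right) 3375 = -10125$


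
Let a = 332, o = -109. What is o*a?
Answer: -36188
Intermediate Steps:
o*a = -109*332 = -36188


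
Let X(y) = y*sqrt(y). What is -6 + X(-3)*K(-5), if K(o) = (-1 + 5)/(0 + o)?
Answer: -6 + 12*I*sqrt(3)/5 ≈ -6.0 + 4.1569*I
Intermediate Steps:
X(y) = y**(3/2)
K(o) = 4/o
-6 + X(-3)*K(-5) = -6 + (-3)**(3/2)*(4/(-5)) = -6 + (-3*I*sqrt(3))*(4*(-1/5)) = -6 - 3*I*sqrt(3)*(-4/5) = -6 + 12*I*sqrt(3)/5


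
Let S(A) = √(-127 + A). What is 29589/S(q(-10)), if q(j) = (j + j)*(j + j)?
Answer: 1409*√273/13 ≈ 1790.8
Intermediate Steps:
q(j) = 4*j² (q(j) = (2*j)*(2*j) = 4*j²)
29589/S(q(-10)) = 29589/(√(-127 + 4*(-10)²)) = 29589/(√(-127 + 4*100)) = 29589/(√(-127 + 400)) = 29589/(√273) = 29589*(√273/273) = 1409*√273/13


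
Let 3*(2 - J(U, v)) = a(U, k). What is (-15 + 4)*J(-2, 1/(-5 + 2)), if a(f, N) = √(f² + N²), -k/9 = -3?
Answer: -22 + 11*√733/3 ≈ 77.271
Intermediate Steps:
k = 27 (k = -9*(-3) = 27)
a(f, N) = √(N² + f²)
J(U, v) = 2 - √(729 + U²)/3 (J(U, v) = 2 - √(27² + U²)/3 = 2 - √(729 + U²)/3)
(-15 + 4)*J(-2, 1/(-5 + 2)) = (-15 + 4)*(2 - √(729 + (-2)²)/3) = -11*(2 - √(729 + 4)/3) = -11*(2 - √733/3) = -22 + 11*√733/3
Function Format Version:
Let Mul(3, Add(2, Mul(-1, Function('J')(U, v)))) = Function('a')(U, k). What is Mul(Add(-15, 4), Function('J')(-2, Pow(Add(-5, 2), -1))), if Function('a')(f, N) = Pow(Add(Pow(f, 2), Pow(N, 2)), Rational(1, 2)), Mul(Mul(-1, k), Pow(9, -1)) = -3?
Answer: Add(-22, Mul(Rational(11, 3), Pow(733, Rational(1, 2)))) ≈ 77.271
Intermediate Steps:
k = 27 (k = Mul(-9, -3) = 27)
Function('a')(f, N) = Pow(Add(Pow(N, 2), Pow(f, 2)), Rational(1, 2))
Function('J')(U, v) = Add(2, Mul(Rational(-1, 3), Pow(Add(729, Pow(U, 2)), Rational(1, 2)))) (Function('J')(U, v) = Add(2, Mul(Rational(-1, 3), Pow(Add(Pow(27, 2), Pow(U, 2)), Rational(1, 2)))) = Add(2, Mul(Rational(-1, 3), Pow(Add(729, Pow(U, 2)), Rational(1, 2)))))
Mul(Add(-15, 4), Function('J')(-2, Pow(Add(-5, 2), -1))) = Mul(Add(-15, 4), Add(2, Mul(Rational(-1, 3), Pow(Add(729, Pow(-2, 2)), Rational(1, 2))))) = Mul(-11, Add(2, Mul(Rational(-1, 3), Pow(Add(729, 4), Rational(1, 2))))) = Mul(-11, Add(2, Mul(Rational(-1, 3), Pow(733, Rational(1, 2))))) = Add(-22, Mul(Rational(11, 3), Pow(733, Rational(1, 2))))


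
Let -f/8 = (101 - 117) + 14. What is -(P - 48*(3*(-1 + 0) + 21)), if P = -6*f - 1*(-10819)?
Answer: -9859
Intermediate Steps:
f = 16 (f = -8*((101 - 117) + 14) = -8*(-16 + 14) = -8*(-2) = 16)
P = 10723 (P = -6*16 - 1*(-10819) = -96 + 10819 = 10723)
-(P - 48*(3*(-1 + 0) + 21)) = -(10723 - 48*(3*(-1 + 0) + 21)) = -(10723 - 48*(3*(-1) + 21)) = -(10723 - 48*(-3 + 21)) = -(10723 - 48*18) = -(10723 - 864) = -1*9859 = -9859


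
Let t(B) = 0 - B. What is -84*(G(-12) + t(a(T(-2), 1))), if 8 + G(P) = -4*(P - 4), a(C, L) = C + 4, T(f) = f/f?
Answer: -4284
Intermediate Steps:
T(f) = 1
a(C, L) = 4 + C
t(B) = -B
G(P) = 8 - 4*P (G(P) = -8 - 4*(P - 4) = -8 - 4*(-4 + P) = -8 + (16 - 4*P) = 8 - 4*P)
-84*(G(-12) + t(a(T(-2), 1))) = -84*((8 - 4*(-12)) - (4 + 1)) = -84*((8 + 48) - 1*5) = -84*(56 - 5) = -84*51 = -4284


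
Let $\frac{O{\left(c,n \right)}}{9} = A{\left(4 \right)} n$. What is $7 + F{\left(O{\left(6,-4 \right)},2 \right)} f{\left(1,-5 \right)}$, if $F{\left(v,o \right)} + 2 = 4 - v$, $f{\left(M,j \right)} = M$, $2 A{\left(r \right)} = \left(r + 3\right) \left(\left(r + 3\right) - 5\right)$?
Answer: $261$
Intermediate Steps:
$A{\left(r \right)} = \frac{\left(-2 + r\right) \left(3 + r\right)}{2}$ ($A{\left(r \right)} = \frac{\left(r + 3\right) \left(\left(r + 3\right) - 5\right)}{2} = \frac{\left(3 + r\right) \left(\left(3 + r\right) - 5\right)}{2} = \frac{\left(3 + r\right) \left(-2 + r\right)}{2} = \frac{\left(-2 + r\right) \left(3 + r\right)}{2}$)
$O{\left(c,n \right)} = 63 n$ ($O{\left(c,n \right)} = 9 \left(-3 + \frac{1}{2} \cdot 4 + \frac{4^{2}}{2}\right) n = 9 \left(-3 + 2 + \frac{1}{2} \cdot 16\right) n = 9 \left(-3 + 2 + 8\right) n = 9 \cdot 7 n = 63 n$)
$F{\left(v,o \right)} = 2 - v$ ($F{\left(v,o \right)} = -2 - \left(-4 + v\right) = 2 - v$)
$7 + F{\left(O{\left(6,-4 \right)},2 \right)} f{\left(1,-5 \right)} = 7 + \left(2 - 63 \left(-4\right)\right) 1 = 7 + \left(2 - -252\right) 1 = 7 + \left(2 + 252\right) 1 = 7 + 254 \cdot 1 = 7 + 254 = 261$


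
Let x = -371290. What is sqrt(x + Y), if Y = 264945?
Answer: I*sqrt(106345) ≈ 326.11*I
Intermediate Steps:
sqrt(x + Y) = sqrt(-371290 + 264945) = sqrt(-106345) = I*sqrt(106345)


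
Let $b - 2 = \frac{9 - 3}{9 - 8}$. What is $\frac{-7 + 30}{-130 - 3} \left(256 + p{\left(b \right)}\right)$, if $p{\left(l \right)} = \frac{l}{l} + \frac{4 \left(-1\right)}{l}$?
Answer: $- \frac{621}{14} \approx -44.357$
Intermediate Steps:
$b = 8$ ($b = 2 + \frac{9 - 3}{9 - 8} = 2 + \frac{6}{1} = 2 + 6 \cdot 1 = 2 + 6 = 8$)
$p{\left(l \right)} = 1 - \frac{4}{l}$
$\frac{-7 + 30}{-130 - 3} \left(256 + p{\left(b \right)}\right) = \frac{-7 + 30}{-130 - 3} \left(256 + \frac{-4 + 8}{8}\right) = \frac{23}{-133} \left(256 + \frac{1}{8} \cdot 4\right) = 23 \left(- \frac{1}{133}\right) \left(256 + \frac{1}{2}\right) = \left(- \frac{23}{133}\right) \frac{513}{2} = - \frac{621}{14}$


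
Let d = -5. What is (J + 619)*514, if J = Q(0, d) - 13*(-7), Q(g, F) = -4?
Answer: 362884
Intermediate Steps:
J = 87 (J = -4 - 13*(-7) = -4 + 91 = 87)
(J + 619)*514 = (87 + 619)*514 = 706*514 = 362884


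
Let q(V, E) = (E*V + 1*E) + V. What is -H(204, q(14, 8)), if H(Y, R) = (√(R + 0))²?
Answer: -134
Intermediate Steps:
q(V, E) = E + V + E*V (q(V, E) = (E*V + E) + V = (E + E*V) + V = E + V + E*V)
H(Y, R) = R (H(Y, R) = (√R)² = R)
-H(204, q(14, 8)) = -(8 + 14 + 8*14) = -(8 + 14 + 112) = -1*134 = -134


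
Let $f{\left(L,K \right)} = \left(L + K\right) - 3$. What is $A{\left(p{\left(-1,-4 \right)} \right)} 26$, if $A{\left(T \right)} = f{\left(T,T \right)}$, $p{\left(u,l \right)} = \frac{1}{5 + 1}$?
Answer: $- \frac{208}{3} \approx -69.333$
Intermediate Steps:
$p{\left(u,l \right)} = \frac{1}{6}$
$f{\left(L,K \right)} = -3 + K + L$ ($f{\left(L,K \right)} = \left(K + L\right) - 3 = -3 + K + L$)
$A{\left(T \right)} = -3 + 2 T$ ($A{\left(T \right)} = -3 + T + T = -3 + 2 T$)
$A{\left(p{\left(-1,-4 \right)} \right)} 26 = \left(-3 + 2 \cdot \frac{1}{6}\right) 26 = \left(-3 + \frac{1}{3}\right) 26 = \left(- \frac{8}{3}\right) 26 = - \frac{208}{3}$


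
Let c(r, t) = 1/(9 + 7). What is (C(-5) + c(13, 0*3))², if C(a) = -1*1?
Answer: 225/256 ≈ 0.87891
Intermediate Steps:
c(r, t) = 1/16
C(a) = -1
(C(-5) + c(13, 0*3))² = (-1 + 1/16)² = (-15/16)² = 225/256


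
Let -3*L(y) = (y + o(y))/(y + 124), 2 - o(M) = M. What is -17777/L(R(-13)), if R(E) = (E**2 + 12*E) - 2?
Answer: 7199685/2 ≈ 3.5998e+6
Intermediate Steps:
o(M) = 2 - M
R(E) = -2 + E**2 + 12*E
L(y) = -2/(3*(124 + y)) (L(y) = -(y + (2 - y))/(3*(y + 124)) = -2/(3*(124 + y)))
-17777/L(R(-13)) = -(-3306522 - 53331*(-2 + (-13)**2 + 12*(-13))/2) = -(-3306522 - 53331*(-2 + 169 - 156)/2) = -17777/((-2/(372 + 3*11))) = -17777/((-2/(372 + 33))) = -17777/((-2/405)) = -17777/((-2*1/405)) = -17777/(-2/405) = -17777*(-405/2) = 7199685/2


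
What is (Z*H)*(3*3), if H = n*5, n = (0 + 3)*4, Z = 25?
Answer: 13500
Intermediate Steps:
n = 12 (n = 3*4 = 12)
H = 60 (H = 12*5 = 60)
(Z*H)*(3*3) = (25*60)*(3*3) = 1500*9 = 13500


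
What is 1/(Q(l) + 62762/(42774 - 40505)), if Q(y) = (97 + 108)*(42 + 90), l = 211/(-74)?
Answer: 2269/61461902 ≈ 3.6917e-5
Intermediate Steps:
l = -211/74 (l = 211*(-1/74) = -211/74 ≈ -2.8514)
Q(y) = 27060 (Q(y) = 205*132 = 27060)
1/(Q(l) + 62762/(42774 - 40505)) = 1/(27060 + 62762/(42774 - 40505)) = 1/(27060 + 62762/2269) = 1/(61461902/2269) = 2269/61461902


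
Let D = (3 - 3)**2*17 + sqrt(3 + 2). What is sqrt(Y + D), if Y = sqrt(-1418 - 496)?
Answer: sqrt(sqrt(5) + I*sqrt(1914)) ≈ 4.798 + 4.5591*I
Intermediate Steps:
Y = I*sqrt(1914) (Y = sqrt(-1914) = I*sqrt(1914) ≈ 43.749*I)
D = sqrt(5) (D = 0**2*17 + sqrt(5) = 0*17 + sqrt(5) = 0 + sqrt(5) = sqrt(5) ≈ 2.2361)
sqrt(Y + D) = sqrt(I*sqrt(1914) + sqrt(5)) = sqrt(sqrt(5) + I*sqrt(1914))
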